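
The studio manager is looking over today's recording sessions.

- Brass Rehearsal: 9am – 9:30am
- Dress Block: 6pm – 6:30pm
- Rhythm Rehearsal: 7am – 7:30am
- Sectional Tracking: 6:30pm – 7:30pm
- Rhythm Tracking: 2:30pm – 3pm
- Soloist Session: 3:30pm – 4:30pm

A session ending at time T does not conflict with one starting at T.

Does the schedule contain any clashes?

No

Two intervals overlap when each starts before the other ends.
Sorted by start: Rhythm Rehearsal, Brass Rehearsal, Rhythm Tracking, Soloist Session, Dress Block, Sectional Tracking.
Brass Rehearsal starts after Rhythm Rehearsal ends — done with Rhythm Rehearsal.
Rhythm Tracking starts after Brass Rehearsal ends — done with Brass Rehearsal.
Soloist Session starts after Rhythm Tracking ends — done with Rhythm Tracking.
Dress Block starts after Soloist Session ends — done with Soloist Session.
Sectional Tracking starts exactly when Dress Block ends (back-to-back, no overlap).
Every pair is clear; the schedule has no overlaps.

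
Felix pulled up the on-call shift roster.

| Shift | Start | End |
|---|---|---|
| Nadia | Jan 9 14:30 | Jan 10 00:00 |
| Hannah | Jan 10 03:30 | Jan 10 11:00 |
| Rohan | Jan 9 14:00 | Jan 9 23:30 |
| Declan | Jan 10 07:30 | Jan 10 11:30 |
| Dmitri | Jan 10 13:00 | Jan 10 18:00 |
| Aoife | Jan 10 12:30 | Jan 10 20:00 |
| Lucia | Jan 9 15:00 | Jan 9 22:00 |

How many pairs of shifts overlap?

5

Check each pair: they overlap iff neither finishes before the other starts.
Sorted by start: Rohan, Nadia, Lucia, Hannah, Declan, Aoife, Dmitri.
Nadia starts before Rohan ends → Rohan and Nadia overlap.
Lucia starts before Rohan ends → Rohan and Lucia overlap.
Hannah starts after Rohan ends, so nothing later overlaps Rohan either.
Lucia starts before Nadia ends → Nadia and Lucia overlap.
Hannah starts after Nadia ends, so nothing later overlaps Nadia either.
Hannah starts after Lucia ends, so nothing later overlaps Lucia either.
Declan starts before Hannah ends → Hannah and Declan overlap.
Aoife starts after Hannah ends, so nothing later overlaps Hannah either.
Aoife starts after Declan ends, so nothing later overlaps Declan either.
Dmitri starts before Aoife ends → Aoife and Dmitri overlap.
Overlapping pairs: Aoife & Dmitri, Declan & Hannah, Lucia & Nadia, Lucia & Rohan, Nadia & Rohan — 5 in total.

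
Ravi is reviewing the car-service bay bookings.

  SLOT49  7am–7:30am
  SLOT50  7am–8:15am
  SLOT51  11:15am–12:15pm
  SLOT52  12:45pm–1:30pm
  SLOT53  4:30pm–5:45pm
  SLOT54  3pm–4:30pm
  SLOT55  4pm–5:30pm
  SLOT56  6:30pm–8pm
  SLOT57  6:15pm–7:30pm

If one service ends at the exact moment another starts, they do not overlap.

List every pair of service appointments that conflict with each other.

SLOT49 & SLOT50, SLOT53 & SLOT55, SLOT54 & SLOT55, SLOT56 & SLOT57

Sorted by start: SLOT49, SLOT50, SLOT51, SLOT52, SLOT54, SLOT55, SLOT53, SLOT57, SLOT56.
SLOT50 starts before SLOT49 ends → SLOT49 and SLOT50 overlap.
SLOT51 starts after SLOT49 ends, so SLOT49 has no further overlaps.
SLOT51 starts after SLOT50 ends, so SLOT50 has no further overlaps.
SLOT52 starts after SLOT51 ends, so SLOT51 has no further overlaps.
SLOT54 starts after SLOT52 ends, so SLOT52 has no further overlaps.
SLOT55 starts before SLOT54 ends → SLOT54 and SLOT55 overlap.
SLOT53 starts exactly when SLOT54 ends (back-to-back, no overlap), so SLOT54 has no further overlaps.
SLOT53 starts before SLOT55 ends → SLOT55 and SLOT53 overlap.
SLOT57 starts after SLOT55 ends, so SLOT55 has no further overlaps.
SLOT57 starts after SLOT53 ends, so SLOT53 has no further overlaps.
SLOT56 starts before SLOT57 ends → SLOT57 and SLOT56 overlap.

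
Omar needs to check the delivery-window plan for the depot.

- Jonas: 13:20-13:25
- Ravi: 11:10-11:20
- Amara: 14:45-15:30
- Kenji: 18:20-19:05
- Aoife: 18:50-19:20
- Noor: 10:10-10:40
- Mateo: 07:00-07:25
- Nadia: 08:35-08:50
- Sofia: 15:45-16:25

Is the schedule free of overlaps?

No

Sorted by start: Mateo, Nadia, Noor, Ravi, Jonas, Amara, Sofia, Kenji, Aoife.
Nadia starts after Mateo ends, so nothing later overlaps Mateo either.
Noor starts after Nadia ends, so nothing later overlaps Nadia either.
Ravi starts after Noor ends, so nothing later overlaps Noor either.
Jonas starts after Ravi ends, so nothing later overlaps Ravi either.
Amara starts after Jonas ends, so nothing later overlaps Jonas either.
Sofia starts after Amara ends, so nothing later overlaps Amara either.
Kenji starts after Sofia ends, so nothing later overlaps Sofia either.
Aoife starts before Kenji ends → Kenji and Aoife overlap.
That's a conflict, so the schedule is not conflict-free.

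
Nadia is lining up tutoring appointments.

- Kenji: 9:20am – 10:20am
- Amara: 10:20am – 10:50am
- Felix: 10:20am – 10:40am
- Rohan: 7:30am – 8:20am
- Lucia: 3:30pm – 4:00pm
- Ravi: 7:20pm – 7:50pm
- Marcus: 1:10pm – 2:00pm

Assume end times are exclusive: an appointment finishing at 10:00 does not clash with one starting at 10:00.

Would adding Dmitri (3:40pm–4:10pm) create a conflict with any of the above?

Rohan: ends 8:20am at or before Dmitri starts 3:40pm → clear.
Kenji: ends 10:20am at or before Dmitri starts 3:40pm → clear.
Felix: ends 10:40am at or before Dmitri starts 3:40pm → clear.
Amara: ends 10:50am at or before Dmitri starts 3:40pm → clear.
Marcus: ends 2:00pm at or before Dmitri starts 3:40pm → clear.
Lucia: starts 3:30pm before Dmitri ends 4:10pm, and ends 4:00pm after Dmitri starts 3:40pm → overlap.
Ravi: starts 7:20pm at or after Dmitri ends 4:10pm → clear.
Dmitri overlaps Lucia.

Yes — it overlaps Lucia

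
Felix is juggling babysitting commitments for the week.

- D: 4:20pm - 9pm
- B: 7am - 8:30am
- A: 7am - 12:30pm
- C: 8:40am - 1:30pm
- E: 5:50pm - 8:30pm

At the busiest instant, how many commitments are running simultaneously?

Sort all start/end points and keep a running count:
7am start A → 1
7am start B → 2
8:30am end B → 1
8:40am start C → 2
12:30pm end A → 1
1:30pm end C → 0
4:20pm start D → 1
5:50pm start E → 2
8:30pm end E → 1
9pm end D → 0
Peak is 2, at 7am (A, B).

2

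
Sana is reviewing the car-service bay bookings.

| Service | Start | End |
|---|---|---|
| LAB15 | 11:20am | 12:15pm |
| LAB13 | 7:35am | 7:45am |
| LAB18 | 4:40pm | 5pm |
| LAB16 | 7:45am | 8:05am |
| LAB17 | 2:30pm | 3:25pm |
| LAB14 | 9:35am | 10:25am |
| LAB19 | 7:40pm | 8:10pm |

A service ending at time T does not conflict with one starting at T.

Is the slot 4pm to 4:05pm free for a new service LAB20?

LAB13: ends 7:45am at or before LAB20 starts 4pm → clear.
LAB16: ends 8:05am at or before LAB20 starts 4pm → clear.
LAB14: ends 10:25am at or before LAB20 starts 4pm → clear.
LAB15: ends 12:15pm at or before LAB20 starts 4pm → clear.
LAB17: ends 3:25pm at or before LAB20 starts 4pm → clear.
LAB18: starts 4:40pm at or after LAB20 ends 4:05pm → clear.
LAB19: starts 7:40pm at or after LAB20 ends 4:05pm → clear.

Yes — the slot is free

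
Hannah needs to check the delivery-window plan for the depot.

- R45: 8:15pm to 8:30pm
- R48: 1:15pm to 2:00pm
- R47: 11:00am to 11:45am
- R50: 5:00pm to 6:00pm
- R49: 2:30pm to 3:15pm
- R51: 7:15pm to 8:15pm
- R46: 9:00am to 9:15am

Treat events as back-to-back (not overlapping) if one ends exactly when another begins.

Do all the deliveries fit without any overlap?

Yes

Sorted by start: R46, R47, R48, R49, R50, R51, R45.
R47 starts after R46 ends, so R46 has no further overlaps.
R48 starts after R47 ends, so R47 has no further overlaps.
R49 starts after R48 ends, so R48 has no further overlaps.
R50 starts after R49 ends, so R49 has no further overlaps.
R51 starts after R50 ends, so R50 has no further overlaps.
R45 starts exactly when R51 ends (back-to-back, no overlap).
Every pair is clear; the schedule has no overlaps.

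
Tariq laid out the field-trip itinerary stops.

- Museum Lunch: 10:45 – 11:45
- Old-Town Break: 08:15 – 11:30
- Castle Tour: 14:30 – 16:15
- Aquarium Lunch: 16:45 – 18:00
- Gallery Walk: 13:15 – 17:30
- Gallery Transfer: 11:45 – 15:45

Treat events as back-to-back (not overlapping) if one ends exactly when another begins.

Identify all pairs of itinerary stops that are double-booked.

Aquarium Lunch & Gallery Walk, Castle Tour & Gallery Transfer, Castle Tour & Gallery Walk, Gallery Transfer & Gallery Walk, Museum Lunch & Old-Town Break

Sorted by start: Old-Town Break, Museum Lunch, Gallery Transfer, Gallery Walk, Castle Tour, Aquarium Lunch.
Museum Lunch starts before Old-Town Break ends → Old-Town Break and Museum Lunch overlap.
Gallery Transfer starts after Old-Town Break ends — done with Old-Town Break.
Gallery Transfer starts exactly when Museum Lunch ends (back-to-back, no overlap) — done with Museum Lunch.
Gallery Walk starts before Gallery Transfer ends → Gallery Transfer and Gallery Walk overlap.
Castle Tour starts before Gallery Transfer ends → Gallery Transfer and Castle Tour overlap.
Aquarium Lunch starts after Gallery Transfer ends.
Castle Tour starts before Gallery Walk ends → Gallery Walk and Castle Tour overlap.
Aquarium Lunch starts before Gallery Walk ends → Gallery Walk and Aquarium Lunch overlap.
Aquarium Lunch starts after Castle Tour ends.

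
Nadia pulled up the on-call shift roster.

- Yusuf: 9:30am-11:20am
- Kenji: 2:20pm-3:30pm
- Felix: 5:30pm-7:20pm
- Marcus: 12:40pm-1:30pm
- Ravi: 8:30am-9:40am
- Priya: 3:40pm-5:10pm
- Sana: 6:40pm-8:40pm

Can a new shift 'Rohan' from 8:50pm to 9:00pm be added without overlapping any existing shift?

Ravi: ends 9:40am at or before Rohan starts 8:50pm → clear.
Yusuf: ends 11:20am at or before Rohan starts 8:50pm → clear.
Marcus: ends 1:30pm at or before Rohan starts 8:50pm → clear.
Kenji: ends 3:30pm at or before Rohan starts 8:50pm → clear.
Priya: ends 5:10pm at or before Rohan starts 8:50pm → clear.
Felix: ends 7:20pm at or before Rohan starts 8:50pm → clear.
Sana: ends 8:40pm at or before Rohan starts 8:50pm → clear.

Yes — the slot is free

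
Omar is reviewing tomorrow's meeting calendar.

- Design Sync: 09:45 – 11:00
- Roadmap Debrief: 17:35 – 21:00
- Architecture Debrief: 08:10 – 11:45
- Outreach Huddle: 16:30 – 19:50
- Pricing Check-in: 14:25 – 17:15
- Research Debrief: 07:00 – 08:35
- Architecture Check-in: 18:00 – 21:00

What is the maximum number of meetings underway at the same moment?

Walk through starts and ends in time order (an end at T is processed before a start at T):
07:00 start Research Debrief → 1
08:10 start Architecture Debrief → 2
08:35 end Research Debrief → 1
09:45 start Design Sync → 2
11:00 end Design Sync → 1
11:45 end Architecture Debrief → 0
14:25 start Pricing Check-in → 1
16:30 start Outreach Huddle → 2
17:15 end Pricing Check-in → 1
17:35 start Roadmap Debrief → 2
18:00 start Architecture Check-in → 3
19:50 end Outreach Huddle → 2
21:00 end Architecture Check-in → 1
21:00 end Roadmap Debrief → 0
Peak is 3, at 18:00 (Architecture Check-in, Outreach Huddle, Roadmap Debrief).

3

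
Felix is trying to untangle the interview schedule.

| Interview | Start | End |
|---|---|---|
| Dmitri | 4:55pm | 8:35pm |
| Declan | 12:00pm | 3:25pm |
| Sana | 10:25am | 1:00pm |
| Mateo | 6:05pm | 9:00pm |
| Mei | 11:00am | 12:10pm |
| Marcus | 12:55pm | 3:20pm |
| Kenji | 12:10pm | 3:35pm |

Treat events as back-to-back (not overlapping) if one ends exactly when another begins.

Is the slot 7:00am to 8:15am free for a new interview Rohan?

Sana: starts 10:25am at or after Rohan ends 8:15am → clear.
Mei: starts 11:00am at or after Rohan ends 8:15am → clear.
Declan: starts 12:00pm at or after Rohan ends 8:15am → clear.
Kenji: starts 12:10pm at or after Rohan ends 8:15am → clear.
Marcus: starts 12:55pm at or after Rohan ends 8:15am → clear.
Dmitri: starts 4:55pm at or after Rohan ends 8:15am → clear.
Mateo: starts 6:05pm at or after Rohan ends 8:15am → clear.

Yes — the slot is free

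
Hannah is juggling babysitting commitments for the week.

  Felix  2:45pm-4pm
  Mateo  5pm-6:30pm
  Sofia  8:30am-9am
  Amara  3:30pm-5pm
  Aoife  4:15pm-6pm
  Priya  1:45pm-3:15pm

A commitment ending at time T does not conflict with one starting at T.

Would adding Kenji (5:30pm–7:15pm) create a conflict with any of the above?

Yes — it overlaps Aoife, Mateo

Sofia: ends 9am at or before Kenji starts 5:30pm → clear.
Priya: ends 3:15pm at or before Kenji starts 5:30pm → clear.
Felix: ends 4pm at or before Kenji starts 5:30pm → clear.
Amara: ends 5pm at or before Kenji starts 5:30pm → clear.
Aoife: starts 4:15pm before Kenji ends 7:15pm, and ends 6pm after Kenji starts 5:30pm → overlap.
Mateo: starts 5pm before Kenji ends 7:15pm, and ends 6:30pm after Kenji starts 5:30pm → overlap.
Kenji overlaps Mateo, Aoife.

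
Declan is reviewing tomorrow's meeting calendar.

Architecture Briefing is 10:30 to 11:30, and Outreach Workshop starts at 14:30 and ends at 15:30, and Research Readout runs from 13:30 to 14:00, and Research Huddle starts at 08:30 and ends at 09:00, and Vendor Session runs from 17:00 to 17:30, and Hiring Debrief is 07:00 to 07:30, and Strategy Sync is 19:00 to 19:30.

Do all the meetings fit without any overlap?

Yes

Sorted by start: Hiring Debrief, Research Huddle, Architecture Briefing, Research Readout, Outreach Workshop, Vendor Session, Strategy Sync.
Research Huddle starts after Hiring Debrief ends, so nothing later overlaps Hiring Debrief either.
Architecture Briefing starts after Research Huddle ends, so nothing later overlaps Research Huddle either.
Research Readout starts after Architecture Briefing ends, so nothing later overlaps Architecture Briefing either.
Outreach Workshop starts after Research Readout ends, so nothing later overlaps Research Readout either.
Vendor Session starts after Outreach Workshop ends, so nothing later overlaps Outreach Workshop either.
Strategy Sync starts after Vendor Session ends.
Every pair is clear; the schedule has no overlaps.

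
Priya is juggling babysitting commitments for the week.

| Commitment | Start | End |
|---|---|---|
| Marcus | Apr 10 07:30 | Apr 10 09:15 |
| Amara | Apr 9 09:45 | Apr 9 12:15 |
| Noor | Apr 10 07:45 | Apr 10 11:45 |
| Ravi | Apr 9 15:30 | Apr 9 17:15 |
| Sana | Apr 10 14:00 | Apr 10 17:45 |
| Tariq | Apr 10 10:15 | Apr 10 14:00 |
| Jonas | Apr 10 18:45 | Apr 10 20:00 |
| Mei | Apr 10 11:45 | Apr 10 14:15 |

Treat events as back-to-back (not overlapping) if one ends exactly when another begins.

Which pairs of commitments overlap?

Marcus & Noor, Mei & Sana, Mei & Tariq, Noor & Tariq

Check each pair: they overlap iff neither finishes before the other starts.
Sorted by start: Amara, Ravi, Marcus, Noor, Tariq, Mei, Sana, Jonas.
Ravi starts after Amara ends, so Amara has no further overlaps.
Marcus starts after Ravi ends, so Ravi has no further overlaps.
Noor starts before Marcus ends → Marcus and Noor overlap.
Tariq starts after Marcus ends, so Marcus has no further overlaps.
Tariq starts before Noor ends → Noor and Tariq overlap.
Mei starts exactly when Noor ends (back-to-back, no overlap), so Noor has no further overlaps.
Mei starts before Tariq ends → Tariq and Mei overlap.
Sana starts exactly when Tariq ends (back-to-back, no overlap), so Tariq has no further overlaps.
Sana starts before Mei ends → Mei and Sana overlap.
Jonas starts after Mei ends.
Jonas starts after Sana ends.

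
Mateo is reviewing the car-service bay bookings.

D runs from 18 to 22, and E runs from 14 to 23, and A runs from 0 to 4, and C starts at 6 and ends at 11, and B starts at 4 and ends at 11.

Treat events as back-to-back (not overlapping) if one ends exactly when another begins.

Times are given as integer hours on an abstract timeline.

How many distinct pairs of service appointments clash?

2

Two intervals overlap when each starts before the other ends.
Sorted by start: A, B, C, E, D.
B starts exactly when A ends (back-to-back, no overlap), so nothing later overlaps A either.
C starts before B ends → B and C overlap.
E starts after B ends, so nothing later overlaps B either.
E starts after C ends, so nothing later overlaps C either.
D starts before E ends → E and D overlap.
Overlapping pairs: B & C, D & E — 2 in total.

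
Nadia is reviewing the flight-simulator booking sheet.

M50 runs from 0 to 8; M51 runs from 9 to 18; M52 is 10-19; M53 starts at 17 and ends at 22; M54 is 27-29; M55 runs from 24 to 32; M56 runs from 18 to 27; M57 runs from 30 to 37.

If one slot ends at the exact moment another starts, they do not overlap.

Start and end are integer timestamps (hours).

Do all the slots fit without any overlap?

Sorted by start: M50, M51, M52, M53, M56, M55, M54, M57.
M51 starts after M50 ends, so nothing later overlaps M50 either.
M52 starts before M51 ends → M51 and M52 overlap.
That's a conflict, so the schedule is not conflict-free.

No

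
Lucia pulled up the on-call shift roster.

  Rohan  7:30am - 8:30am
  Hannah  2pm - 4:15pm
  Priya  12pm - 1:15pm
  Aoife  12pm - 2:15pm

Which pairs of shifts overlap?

Aoife & Hannah, Aoife & Priya

Check each pair: they overlap iff neither finishes before the other starts.
Sorted by start: Rohan, Aoife, Priya, Hannah.
Aoife starts after Rohan ends, so Rohan has no further overlaps.
Priya starts before Aoife ends → Aoife and Priya overlap.
Hannah starts before Aoife ends → Aoife and Hannah overlap.
Hannah starts after Priya ends.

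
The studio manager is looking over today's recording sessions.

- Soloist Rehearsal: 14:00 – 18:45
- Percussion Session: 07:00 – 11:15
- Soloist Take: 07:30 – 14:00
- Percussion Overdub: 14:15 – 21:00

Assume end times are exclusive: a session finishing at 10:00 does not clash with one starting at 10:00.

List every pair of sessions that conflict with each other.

Percussion Overdub & Soloist Rehearsal, Percussion Session & Soloist Take

Sorted by start: Percussion Session, Soloist Take, Soloist Rehearsal, Percussion Overdub.
Soloist Take starts before Percussion Session ends → Percussion Session and Soloist Take overlap.
Soloist Rehearsal starts after Percussion Session ends; Percussion Session is clear from here.
Soloist Rehearsal starts exactly when Soloist Take ends (back-to-back, no overlap); Soloist Take is clear from here.
Percussion Overdub starts before Soloist Rehearsal ends → Soloist Rehearsal and Percussion Overdub overlap.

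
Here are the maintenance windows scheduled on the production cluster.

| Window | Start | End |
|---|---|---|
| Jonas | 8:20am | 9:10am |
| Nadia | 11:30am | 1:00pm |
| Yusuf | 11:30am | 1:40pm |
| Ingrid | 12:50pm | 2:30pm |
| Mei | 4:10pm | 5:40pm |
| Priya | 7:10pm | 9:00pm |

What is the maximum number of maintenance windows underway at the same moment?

3

Walk through starts and ends in time order (an end at T is processed before a start at T):
8:20am start Jonas → 1
9:10am end Jonas → 0
11:30am start Nadia → 1
11:30am start Yusuf → 2
12:50pm start Ingrid → 3
1:00pm end Nadia → 2
1:40pm end Yusuf → 1
2:30pm end Ingrid → 0
4:10pm start Mei → 1
5:40pm end Mei → 0
7:10pm start Priya → 1
9:00pm end Priya → 0
Peak is 3, at 12:50pm (Ingrid, Nadia, Yusuf).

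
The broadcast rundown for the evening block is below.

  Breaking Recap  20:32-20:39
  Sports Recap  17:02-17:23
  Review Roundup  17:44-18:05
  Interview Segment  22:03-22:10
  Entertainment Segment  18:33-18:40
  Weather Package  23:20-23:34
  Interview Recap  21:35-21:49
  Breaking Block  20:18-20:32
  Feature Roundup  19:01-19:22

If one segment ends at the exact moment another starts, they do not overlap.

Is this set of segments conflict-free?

Check each pair: they overlap iff neither finishes before the other starts.
Sorted by start: Sports Recap, Review Roundup, Entertainment Segment, Feature Roundup, Breaking Block, Breaking Recap, Interview Recap, Interview Segment, Weather Package.
Review Roundup starts after Sports Recap ends, so Sports Recap has no further overlaps.
Entertainment Segment starts after Review Roundup ends, so Review Roundup has no further overlaps.
Feature Roundup starts after Entertainment Segment ends, so Entertainment Segment has no further overlaps.
Breaking Block starts after Feature Roundup ends, so Feature Roundup has no further overlaps.
Breaking Recap starts exactly when Breaking Block ends (back-to-back, no overlap), so Breaking Block has no further overlaps.
Interview Recap starts after Breaking Recap ends, so Breaking Recap has no further overlaps.
Interview Segment starts after Interview Recap ends, so Interview Recap has no further overlaps.
Weather Package starts after Interview Segment ends.
Every pair is clear; the schedule has no overlaps.

Yes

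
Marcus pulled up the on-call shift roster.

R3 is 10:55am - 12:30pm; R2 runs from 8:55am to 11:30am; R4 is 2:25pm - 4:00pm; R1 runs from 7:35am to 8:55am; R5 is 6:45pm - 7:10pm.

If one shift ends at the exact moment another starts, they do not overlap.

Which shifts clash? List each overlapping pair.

R2 & R3

Two intervals overlap when each starts before the other ends.
Sorted by start: R1, R2, R3, R4, R5.
R2 starts exactly when R1 ends (back-to-back, no overlap); R1 is clear from here.
R3 starts before R2 ends → R2 and R3 overlap.
R4 starts after R2 ends; R2 is clear from here.
R4 starts after R3 ends; R3 is clear from here.
R5 starts after R4 ends.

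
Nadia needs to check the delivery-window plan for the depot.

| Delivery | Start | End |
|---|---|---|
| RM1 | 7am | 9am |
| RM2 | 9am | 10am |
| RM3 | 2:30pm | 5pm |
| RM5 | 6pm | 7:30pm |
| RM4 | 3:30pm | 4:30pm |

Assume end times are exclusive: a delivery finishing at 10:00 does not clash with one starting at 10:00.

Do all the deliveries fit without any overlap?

No

Check each pair: they overlap iff neither finishes before the other starts.
Sorted by start: RM1, RM2, RM3, RM4, RM5.
RM2 starts exactly when RM1 ends (back-to-back, no overlap), so RM1 has no further overlaps.
RM3 starts after RM2 ends, so RM2 has no further overlaps.
RM4 starts before RM3 ends → RM3 and RM4 overlap.
That's a conflict, so the schedule is not conflict-free.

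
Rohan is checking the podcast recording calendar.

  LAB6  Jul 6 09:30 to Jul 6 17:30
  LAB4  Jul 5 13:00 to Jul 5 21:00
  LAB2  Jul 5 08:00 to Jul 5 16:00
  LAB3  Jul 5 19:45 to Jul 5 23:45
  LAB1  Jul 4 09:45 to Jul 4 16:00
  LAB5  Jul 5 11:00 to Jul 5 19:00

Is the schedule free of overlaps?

Sorted by start: LAB1, LAB2, LAB5, LAB4, LAB3, LAB6.
LAB2 starts after LAB1 ends — done with LAB1.
LAB5 starts before LAB2 ends → LAB2 and LAB5 overlap.
That's a conflict, so the schedule is not conflict-free.

No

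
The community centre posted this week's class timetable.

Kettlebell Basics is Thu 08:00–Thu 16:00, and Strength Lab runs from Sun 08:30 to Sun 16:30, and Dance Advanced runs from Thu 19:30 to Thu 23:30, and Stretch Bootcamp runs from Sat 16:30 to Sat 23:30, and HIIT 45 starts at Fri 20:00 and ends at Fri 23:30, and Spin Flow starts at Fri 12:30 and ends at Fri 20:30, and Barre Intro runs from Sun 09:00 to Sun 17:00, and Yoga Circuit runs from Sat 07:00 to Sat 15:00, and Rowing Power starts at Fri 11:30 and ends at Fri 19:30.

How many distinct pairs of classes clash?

Sorted by start: Kettlebell Basics, Dance Advanced, Rowing Power, Spin Flow, HIIT 45, Yoga Circuit, Stretch Bootcamp, Strength Lab, Barre Intro.
Dance Advanced starts after Kettlebell Basics ends — done with Kettlebell Basics.
Rowing Power starts after Dance Advanced ends — done with Dance Advanced.
Spin Flow starts before Rowing Power ends → Rowing Power and Spin Flow overlap.
HIIT 45 starts after Rowing Power ends — done with Rowing Power.
HIIT 45 starts before Spin Flow ends → Spin Flow and HIIT 45 overlap.
Yoga Circuit starts after Spin Flow ends — done with Spin Flow.
Yoga Circuit starts after HIIT 45 ends — done with HIIT 45.
Stretch Bootcamp starts after Yoga Circuit ends — done with Yoga Circuit.
Strength Lab starts after Stretch Bootcamp ends — done with Stretch Bootcamp.
Barre Intro starts before Strength Lab ends → Strength Lab and Barre Intro overlap.
Overlapping pairs: Barre Intro & Strength Lab, HIIT 45 & Spin Flow, Rowing Power & Spin Flow — 3 in total.

3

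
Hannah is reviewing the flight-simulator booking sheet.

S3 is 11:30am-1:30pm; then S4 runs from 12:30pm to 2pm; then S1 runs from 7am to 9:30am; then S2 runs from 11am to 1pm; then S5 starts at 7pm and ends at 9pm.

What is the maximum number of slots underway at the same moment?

3

Sweep the timeline, counting +1 at each start and −1 at each end (ends before starts at a tie):
7am start S1 → 1
9:30am end S1 → 0
11am start S2 → 1
11:30am start S3 → 2
12:30pm start S4 → 3
1pm end S2 → 2
1:30pm end S3 → 1
2pm end S4 → 0
7pm start S5 → 1
9pm end S5 → 0
Peak is 3, at 12:30pm (S2, S3, S4).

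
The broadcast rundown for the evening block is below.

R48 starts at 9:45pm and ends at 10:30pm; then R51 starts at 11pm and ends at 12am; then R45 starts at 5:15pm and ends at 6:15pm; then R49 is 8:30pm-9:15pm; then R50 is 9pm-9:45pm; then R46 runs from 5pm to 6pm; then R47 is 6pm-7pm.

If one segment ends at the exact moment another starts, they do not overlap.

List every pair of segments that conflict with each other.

R45 & R46, R45 & R47, R49 & R50

Two intervals overlap when each starts before the other ends.
Sorted by start: R46, R45, R47, R49, R50, R48, R51.
R45 starts before R46 ends → R46 and R45 overlap.
R47 starts exactly when R46 ends (back-to-back, no overlap), so nothing later overlaps R46 either.
R47 starts before R45 ends → R45 and R47 overlap.
R49 starts after R45 ends, so nothing later overlaps R45 either.
R49 starts after R47 ends, so nothing later overlaps R47 either.
R50 starts before R49 ends → R49 and R50 overlap.
R48 starts after R49 ends, so nothing later overlaps R49 either.
R48 starts exactly when R50 ends (back-to-back, no overlap), so nothing later overlaps R50 either.
R51 starts after R48 ends.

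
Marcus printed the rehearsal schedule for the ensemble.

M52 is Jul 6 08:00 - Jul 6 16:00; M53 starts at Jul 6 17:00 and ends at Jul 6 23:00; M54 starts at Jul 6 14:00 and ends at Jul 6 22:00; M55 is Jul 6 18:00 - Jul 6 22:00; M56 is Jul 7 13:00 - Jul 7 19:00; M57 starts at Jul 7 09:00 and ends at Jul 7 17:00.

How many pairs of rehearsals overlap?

5

Check each pair: they overlap iff neither finishes before the other starts.
Sorted by start: M52, M54, M53, M55, M57, M56.
M54 starts before M52 ends → M52 and M54 overlap.
M53 starts after M52 ends; M52 is clear from here.
M53 starts before M54 ends → M54 and M53 overlap.
M55 starts before M54 ends → M54 and M55 overlap.
M57 starts after M54 ends; M54 is clear from here.
M55 starts before M53 ends → M53 and M55 overlap.
M57 starts after M53 ends; M53 is clear from here.
M57 starts after M55 ends; M55 is clear from here.
M56 starts before M57 ends → M57 and M56 overlap.
Overlapping pairs: M52 & M54, M53 & M54, M53 & M55, M54 & M55, M56 & M57 — 5 in total.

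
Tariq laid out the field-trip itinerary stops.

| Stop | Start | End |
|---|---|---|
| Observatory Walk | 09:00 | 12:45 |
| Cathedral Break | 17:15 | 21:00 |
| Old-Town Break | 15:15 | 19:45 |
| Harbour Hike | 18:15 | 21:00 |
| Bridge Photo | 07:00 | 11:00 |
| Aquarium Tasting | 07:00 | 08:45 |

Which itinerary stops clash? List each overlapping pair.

Aquarium Tasting & Bridge Photo, Bridge Photo & Observatory Walk, Cathedral Break & Harbour Hike, Cathedral Break & Old-Town Break, Harbour Hike & Old-Town Break

Sorted by start: Bridge Photo, Aquarium Tasting, Observatory Walk, Old-Town Break, Cathedral Break, Harbour Hike.
Aquarium Tasting starts before Bridge Photo ends → Bridge Photo and Aquarium Tasting overlap.
Observatory Walk starts before Bridge Photo ends → Bridge Photo and Observatory Walk overlap.
Old-Town Break starts after Bridge Photo ends, so Bridge Photo has no further overlaps.
Observatory Walk starts after Aquarium Tasting ends, so Aquarium Tasting has no further overlaps.
Old-Town Break starts after Observatory Walk ends, so Observatory Walk has no further overlaps.
Cathedral Break starts before Old-Town Break ends → Old-Town Break and Cathedral Break overlap.
Harbour Hike starts before Old-Town Break ends → Old-Town Break and Harbour Hike overlap.
Harbour Hike starts before Cathedral Break ends → Cathedral Break and Harbour Hike overlap.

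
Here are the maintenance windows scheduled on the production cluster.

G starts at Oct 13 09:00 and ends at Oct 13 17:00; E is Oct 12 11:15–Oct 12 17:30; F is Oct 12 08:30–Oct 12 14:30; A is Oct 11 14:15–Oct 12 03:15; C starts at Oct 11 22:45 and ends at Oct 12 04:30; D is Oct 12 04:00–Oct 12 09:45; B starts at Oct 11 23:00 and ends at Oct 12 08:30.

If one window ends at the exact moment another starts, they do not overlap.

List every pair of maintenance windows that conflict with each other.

A & B, A & C, B & C, B & D, C & D, D & F, E & F

Two intervals overlap when each starts before the other ends.
Sorted by start: A, C, B, D, F, E, G.
C starts before A ends → A and C overlap.
B starts before A ends → A and B overlap.
D starts after A ends — done with A.
B starts before C ends → C and B overlap.
D starts before C ends → C and D overlap.
F starts after C ends — done with C.
D starts before B ends → B and D overlap.
F starts exactly when B ends (back-to-back, no overlap) — done with B.
F starts before D ends → D and F overlap.
E starts after D ends — done with D.
E starts before F ends → F and E overlap.
G starts after F ends.
G starts after E ends.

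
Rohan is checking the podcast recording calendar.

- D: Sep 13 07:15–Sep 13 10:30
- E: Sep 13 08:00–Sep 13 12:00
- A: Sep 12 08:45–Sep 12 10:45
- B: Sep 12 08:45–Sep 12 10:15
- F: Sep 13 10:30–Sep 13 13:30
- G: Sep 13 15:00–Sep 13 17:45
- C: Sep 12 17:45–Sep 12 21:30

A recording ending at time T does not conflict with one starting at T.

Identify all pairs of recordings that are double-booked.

Check each pair: they overlap iff neither finishes before the other starts.
Sorted by start: A, B, C, D, E, F, G.
B starts before A ends → A and B overlap.
C starts after A ends, so nothing later overlaps A either.
C starts after B ends, so nothing later overlaps B either.
D starts after C ends, so nothing later overlaps C either.
E starts before D ends → D and E overlap.
F starts exactly when D ends (back-to-back, no overlap), so nothing later overlaps D either.
F starts before E ends → E and F overlap.
G starts after E ends.
G starts after F ends.

A & B, D & E, E & F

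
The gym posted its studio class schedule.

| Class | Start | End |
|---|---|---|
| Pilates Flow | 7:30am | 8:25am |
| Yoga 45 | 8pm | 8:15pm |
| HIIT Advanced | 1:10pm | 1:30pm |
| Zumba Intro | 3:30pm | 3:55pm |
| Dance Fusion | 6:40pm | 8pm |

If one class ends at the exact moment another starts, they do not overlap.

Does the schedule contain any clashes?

No

Sorted by start: Pilates Flow, HIIT Advanced, Zumba Intro, Dance Fusion, Yoga 45.
HIIT Advanced starts after Pilates Flow ends, so nothing later overlaps Pilates Flow either.
Zumba Intro starts after HIIT Advanced ends, so nothing later overlaps HIIT Advanced either.
Dance Fusion starts after Zumba Intro ends, so nothing later overlaps Zumba Intro either.
Yoga 45 starts exactly when Dance Fusion ends (back-to-back, no overlap).
Every pair is clear; the schedule has no overlaps.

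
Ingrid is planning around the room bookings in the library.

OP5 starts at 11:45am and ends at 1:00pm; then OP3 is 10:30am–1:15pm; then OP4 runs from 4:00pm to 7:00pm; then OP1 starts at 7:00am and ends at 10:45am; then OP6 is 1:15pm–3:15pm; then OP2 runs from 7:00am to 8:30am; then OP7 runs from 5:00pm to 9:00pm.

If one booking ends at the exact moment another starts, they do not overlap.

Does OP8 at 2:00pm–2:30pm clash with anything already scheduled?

Yes — it overlaps OP6

OP1: ends 10:45am at or before OP8 starts 2:00pm → clear.
OP2: ends 8:30am at or before OP8 starts 2:00pm → clear.
OP3: ends 1:15pm at or before OP8 starts 2:00pm → clear.
OP5: ends 1:00pm at or before OP8 starts 2:00pm → clear.
OP6: starts 1:15pm before OP8 ends 2:30pm, and ends 3:15pm after OP8 starts 2:00pm → overlap.
OP4: starts 4:00pm at or after OP8 ends 2:30pm → clear.
OP7: starts 5:00pm at or after OP8 ends 2:30pm → clear.
OP8 overlaps OP6.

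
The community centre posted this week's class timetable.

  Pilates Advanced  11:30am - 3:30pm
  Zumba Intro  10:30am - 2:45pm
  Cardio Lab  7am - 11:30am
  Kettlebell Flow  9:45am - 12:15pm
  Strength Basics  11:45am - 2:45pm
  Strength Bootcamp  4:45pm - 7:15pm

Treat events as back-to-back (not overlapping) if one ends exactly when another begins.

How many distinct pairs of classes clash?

8

Sorted by start: Cardio Lab, Kettlebell Flow, Zumba Intro, Pilates Advanced, Strength Basics, Strength Bootcamp.
Kettlebell Flow starts before Cardio Lab ends → Cardio Lab and Kettlebell Flow overlap.
Zumba Intro starts before Cardio Lab ends → Cardio Lab and Zumba Intro overlap.
Pilates Advanced starts exactly when Cardio Lab ends (back-to-back, no overlap); Cardio Lab is clear from here.
Zumba Intro starts before Kettlebell Flow ends → Kettlebell Flow and Zumba Intro overlap.
Pilates Advanced starts before Kettlebell Flow ends → Kettlebell Flow and Pilates Advanced overlap.
Strength Basics starts before Kettlebell Flow ends → Kettlebell Flow and Strength Basics overlap.
Strength Bootcamp starts after Kettlebell Flow ends.
Pilates Advanced starts before Zumba Intro ends → Zumba Intro and Pilates Advanced overlap.
Strength Basics starts before Zumba Intro ends → Zumba Intro and Strength Basics overlap.
Strength Bootcamp starts after Zumba Intro ends.
Strength Basics starts before Pilates Advanced ends → Pilates Advanced and Strength Basics overlap.
Strength Bootcamp starts after Pilates Advanced ends.
Strength Bootcamp starts after Strength Basics ends.
Overlapping pairs: Cardio Lab & Kettlebell Flow, Cardio Lab & Zumba Intro, Kettlebell Flow & Pilates Advanced, Kettlebell Flow & Strength Basics, Kettlebell Flow & Zumba Intro, Pilates Advanced & Strength Basics, Pilates Advanced & Zumba Intro, Strength Basics & Zumba Intro — 8 in total.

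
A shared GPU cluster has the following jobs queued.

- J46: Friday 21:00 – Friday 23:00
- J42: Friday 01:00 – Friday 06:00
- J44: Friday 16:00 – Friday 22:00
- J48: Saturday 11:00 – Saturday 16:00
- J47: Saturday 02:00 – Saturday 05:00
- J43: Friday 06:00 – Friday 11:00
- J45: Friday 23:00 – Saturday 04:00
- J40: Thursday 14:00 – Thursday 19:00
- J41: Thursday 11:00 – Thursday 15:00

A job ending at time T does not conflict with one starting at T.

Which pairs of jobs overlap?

J40 & J41, J44 & J46, J45 & J47

Check each pair: they overlap iff neither finishes before the other starts.
Sorted by start: J41, J40, J42, J43, J44, J46, J45, J47, J48.
J40 starts before J41 ends → J41 and J40 overlap.
J42 starts after J41 ends, so J41 has no further overlaps.
J42 starts after J40 ends, so J40 has no further overlaps.
J43 starts exactly when J42 ends (back-to-back, no overlap), so J42 has no further overlaps.
J44 starts after J43 ends, so J43 has no further overlaps.
J46 starts before J44 ends → J44 and J46 overlap.
J45 starts after J44 ends, so J44 has no further overlaps.
J45 starts exactly when J46 ends (back-to-back, no overlap), so J46 has no further overlaps.
J47 starts before J45 ends → J45 and J47 overlap.
J48 starts after J45 ends.
J48 starts after J47 ends.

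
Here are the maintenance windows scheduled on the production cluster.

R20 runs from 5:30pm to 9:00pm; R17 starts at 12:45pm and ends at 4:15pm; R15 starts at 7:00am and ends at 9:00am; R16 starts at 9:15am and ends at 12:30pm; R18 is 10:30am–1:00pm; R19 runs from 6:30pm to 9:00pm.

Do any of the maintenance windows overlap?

Yes

Two intervals overlap when each starts before the other ends.
Sorted by start: R15, R16, R18, R17, R20, R19.
R16 starts after R15 ends, so R15 has no further overlaps.
R18 starts before R16 ends → R16 and R18 overlap.
That's a conflict, so the schedule is not conflict-free.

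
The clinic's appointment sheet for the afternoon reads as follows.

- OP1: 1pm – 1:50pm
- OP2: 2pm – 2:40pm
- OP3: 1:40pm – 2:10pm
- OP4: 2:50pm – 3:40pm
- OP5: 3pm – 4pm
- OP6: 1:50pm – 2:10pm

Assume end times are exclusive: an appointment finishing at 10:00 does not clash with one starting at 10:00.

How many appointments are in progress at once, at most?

Walk through starts and ends in time order (an end at T is processed before a start at T):
1pm start OP1 → 1
1:40pm start OP3 → 2
1:50pm end OP1 → 1
1:50pm start OP6 → 2
2pm start OP2 → 3
2:10pm end OP3 → 2
2:10pm end OP6 → 1
2:40pm end OP2 → 0
2:50pm start OP4 → 1
3pm start OP5 → 2
3:40pm end OP4 → 1
4pm end OP5 → 0
Peak is 3, at 2pm (OP2, OP3, OP6).

3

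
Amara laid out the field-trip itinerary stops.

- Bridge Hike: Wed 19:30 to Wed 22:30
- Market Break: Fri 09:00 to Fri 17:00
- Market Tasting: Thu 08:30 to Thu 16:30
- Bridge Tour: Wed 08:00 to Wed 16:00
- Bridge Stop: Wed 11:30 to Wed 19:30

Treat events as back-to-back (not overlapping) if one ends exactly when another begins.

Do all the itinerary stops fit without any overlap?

Sorted by start: Bridge Tour, Bridge Stop, Bridge Hike, Market Tasting, Market Break.
Bridge Stop starts before Bridge Tour ends → Bridge Tour and Bridge Stop overlap.
That's a conflict, so the schedule is not conflict-free.

No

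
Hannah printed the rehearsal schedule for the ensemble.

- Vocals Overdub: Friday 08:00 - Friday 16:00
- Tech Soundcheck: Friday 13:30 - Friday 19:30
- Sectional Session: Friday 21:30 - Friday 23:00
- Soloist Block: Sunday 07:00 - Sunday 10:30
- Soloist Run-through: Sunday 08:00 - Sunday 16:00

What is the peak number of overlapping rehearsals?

2

Walk through starts and ends in time order (an end at T is processed before a start at T):
Friday 08:00 start Vocals Overdub → 1
Friday 13:30 start Tech Soundcheck → 2
Friday 16:00 end Vocals Overdub → 1
Friday 19:30 end Tech Soundcheck → 0
Friday 21:30 start Sectional Session → 1
Friday 23:00 end Sectional Session → 0
Sunday 07:00 start Soloist Block → 1
Sunday 08:00 start Soloist Run-through → 2
Sunday 10:30 end Soloist Block → 1
Sunday 16:00 end Soloist Run-through → 0
Peak is 2, at Friday 13:30 (Tech Soundcheck, Vocals Overdub).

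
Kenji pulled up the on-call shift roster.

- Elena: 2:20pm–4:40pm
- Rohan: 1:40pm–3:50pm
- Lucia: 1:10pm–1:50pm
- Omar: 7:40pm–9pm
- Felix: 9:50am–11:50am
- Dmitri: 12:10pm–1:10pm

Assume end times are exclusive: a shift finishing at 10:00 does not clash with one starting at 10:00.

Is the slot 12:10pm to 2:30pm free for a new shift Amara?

No — it overlaps Dmitri, Elena, Lucia, Rohan

Felix: ends 11:50am at or before Amara starts 12:10pm → clear.
Dmitri: starts 12:10pm before Amara ends 2:30pm, and ends 1:10pm after Amara starts 12:10pm → overlap.
Lucia: starts 1:10pm before Amara ends 2:30pm, and ends 1:50pm after Amara starts 12:10pm → overlap.
Rohan: starts 1:40pm before Amara ends 2:30pm, and ends 3:50pm after Amara starts 12:10pm → overlap.
Elena: starts 2:20pm before Amara ends 2:30pm, and ends 4:40pm after Amara starts 12:10pm → overlap.
Omar: starts 7:40pm at or after Amara ends 2:30pm → clear.
Amara overlaps Lucia, Dmitri, Rohan, Elena.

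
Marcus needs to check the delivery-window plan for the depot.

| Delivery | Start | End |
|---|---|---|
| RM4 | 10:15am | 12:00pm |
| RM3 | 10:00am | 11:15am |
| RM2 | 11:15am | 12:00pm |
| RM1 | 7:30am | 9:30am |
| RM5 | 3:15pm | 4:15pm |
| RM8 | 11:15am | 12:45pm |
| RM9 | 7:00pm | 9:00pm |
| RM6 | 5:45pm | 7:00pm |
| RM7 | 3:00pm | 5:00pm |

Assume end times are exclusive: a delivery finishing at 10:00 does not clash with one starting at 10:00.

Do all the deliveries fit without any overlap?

Sorted by start: RM1, RM3, RM4, RM2, RM8, RM7, RM5, RM6, RM9.
RM3 starts after RM1 ends, so nothing later overlaps RM1 either.
RM4 starts before RM3 ends → RM3 and RM4 overlap.
That's a conflict, so the schedule is not conflict-free.

No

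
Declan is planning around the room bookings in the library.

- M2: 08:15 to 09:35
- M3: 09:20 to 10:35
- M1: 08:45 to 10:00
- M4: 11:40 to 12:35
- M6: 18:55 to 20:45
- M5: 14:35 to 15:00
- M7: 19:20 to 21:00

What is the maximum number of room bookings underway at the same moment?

3

Sweep the timeline, counting +1 at each start and −1 at each end (ends before starts at a tie):
08:15 start M2 → 1
08:45 start M1 → 2
09:20 start M3 → 3
09:35 end M2 → 2
10:00 end M1 → 1
10:35 end M3 → 0
11:40 start M4 → 1
12:35 end M4 → 0
14:35 start M5 → 1
15:00 end M5 → 0
18:55 start M6 → 1
19:20 start M7 → 2
20:45 end M6 → 1
21:00 end M7 → 0
Peak is 3, at 09:20 (M1, M2, M3).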